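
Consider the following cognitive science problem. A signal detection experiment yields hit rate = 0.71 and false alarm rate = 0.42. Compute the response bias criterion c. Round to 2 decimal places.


c = -0.5 * (z(HR) + z(FAR))
z(0.71) = 0.5534
z(0.42) = -0.2019
c = -0.5 * (0.5534 + -0.2019)
= -0.5 * 0.3515
= -0.18


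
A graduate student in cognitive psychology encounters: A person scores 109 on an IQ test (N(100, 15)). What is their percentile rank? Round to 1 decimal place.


z = (IQ - mean) / SD
z = (109 - 100) / 15 = 0.6
Percentile = Phi(0.6) * 100
Phi(0.6) = 0.725747
= 72.6


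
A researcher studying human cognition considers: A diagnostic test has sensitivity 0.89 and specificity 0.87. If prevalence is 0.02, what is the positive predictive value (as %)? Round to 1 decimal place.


PPV = (sens * prev) / (sens * prev + (1-spec) * (1-prev))
Numerator = 0.89 * 0.02 = 0.0178
P(positive and no disease) = (1 - spec) * (1 - prev) = (1 - 0.87) * (1 - 0.02) = 0.1274
Denominator = 0.0178 + 0.1274 = 0.1452
PPV = 0.0178 / 0.1452 = 0.12259
As percentage = 12.3


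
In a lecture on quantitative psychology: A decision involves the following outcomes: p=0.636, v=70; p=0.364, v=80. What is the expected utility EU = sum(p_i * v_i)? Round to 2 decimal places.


EU = sum(p_i * v_i)
0.636 * 70 = 44.52
0.364 * 80 = 29.12
EU = 44.52 + 29.12
= 73.64


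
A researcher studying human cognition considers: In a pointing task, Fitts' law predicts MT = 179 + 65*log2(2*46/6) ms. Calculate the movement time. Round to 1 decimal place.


MT = 179 + 65 * log2(2*46/6)
2D/W = 15.333333
log2(15.333333) = 3.9386
MT = 179 + 65 * 3.9386
= 435.0 ms


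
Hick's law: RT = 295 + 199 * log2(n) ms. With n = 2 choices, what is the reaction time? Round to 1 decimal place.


RT = 295 + 199 * log2(2)
log2(2) = 1.0
RT = 295 + 199 * 1.0
= 295 + 199.0
= 494.0 ms


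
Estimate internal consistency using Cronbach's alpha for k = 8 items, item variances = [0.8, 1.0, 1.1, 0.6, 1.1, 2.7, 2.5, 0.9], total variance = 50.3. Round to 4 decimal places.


alpha = (k/(k-1)) * (1 - sum(s_i^2)/s_total^2)
sum(item variances) = 10.7
k/(k-1) = 8/7 = 1.142857
1 - 10.7/50.3 = 1 - 0.212724 = 0.787276
alpha = 1.142857 * 0.787276
= 0.8997


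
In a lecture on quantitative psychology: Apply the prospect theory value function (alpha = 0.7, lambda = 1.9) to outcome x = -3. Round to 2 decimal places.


Since x = -3 < 0, use v(x) = -lambda*(-x)^alpha
(-x) = 3
3^0.7 = 2.1577
v(-3) = -1.9 * 2.1577
= -4.10


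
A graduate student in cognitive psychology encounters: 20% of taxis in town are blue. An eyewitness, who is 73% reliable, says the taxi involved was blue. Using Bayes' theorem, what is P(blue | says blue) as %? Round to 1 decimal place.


P(blue | says blue) = P(says blue | blue)*P(blue) / [P(says blue | blue)*P(blue) + P(says blue | not blue)*P(not blue)]
Numerator = 0.73 * 0.2 = 0.146
False identification = 0.27 * 0.8 = 0.216
P = 0.146 / (0.146 + 0.216)
= 0.146 / 0.362
As percentage = 40.3


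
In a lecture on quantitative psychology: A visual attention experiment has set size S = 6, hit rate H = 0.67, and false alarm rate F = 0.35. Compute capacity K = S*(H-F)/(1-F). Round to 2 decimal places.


K = S * (H - F) / (1 - F)
H - F = 0.32
1 - F = 0.65
K = 6 * 0.32 / 0.65
= 2.95


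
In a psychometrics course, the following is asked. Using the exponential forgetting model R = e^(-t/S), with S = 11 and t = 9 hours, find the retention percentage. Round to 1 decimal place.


R = e^(-t/S)
-t/S = -9/11 = -0.818182
R = e^(-0.818182) = 0.441233
Percentage = 0.441233 * 100
= 44.1


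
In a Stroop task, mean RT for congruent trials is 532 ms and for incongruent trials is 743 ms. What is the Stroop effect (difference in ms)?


Stroop effect = RT(incongruent) - RT(congruent)
= 743 - 532
= 211 ms


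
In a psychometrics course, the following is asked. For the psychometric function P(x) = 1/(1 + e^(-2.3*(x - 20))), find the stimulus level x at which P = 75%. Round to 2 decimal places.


At P = 0.75: 0.75 = 1/(1 + e^(-k*(x-x0)))
Solving: e^(-k*(x-x0)) = 1/3
x = x0 + ln(3)/k
ln(3) = 1.0986
x = 20 + 1.0986/2.3
= 20 + 0.4777
= 20.48


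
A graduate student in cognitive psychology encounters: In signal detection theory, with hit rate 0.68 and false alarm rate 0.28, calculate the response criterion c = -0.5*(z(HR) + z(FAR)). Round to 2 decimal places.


c = -0.5 * (z(HR) + z(FAR))
z(0.68) = 0.4677
z(0.28) = -0.5828
c = -0.5 * (0.4677 + -0.5828)
= -0.5 * -0.1151
= 0.06


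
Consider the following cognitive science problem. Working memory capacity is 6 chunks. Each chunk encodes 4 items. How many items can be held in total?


Total items = chunks * items_per_chunk
= 6 * 4
= 24


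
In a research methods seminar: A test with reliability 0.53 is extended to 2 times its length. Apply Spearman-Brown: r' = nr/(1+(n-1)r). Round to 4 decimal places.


r_new = n*r / (1 + (n-1)*r)
Numerator = 2 * 0.53 = 1.06
Denominator = 1 + 1 * 0.53 = 1.53
r_new = 1.06 / 1.53
= 0.6928


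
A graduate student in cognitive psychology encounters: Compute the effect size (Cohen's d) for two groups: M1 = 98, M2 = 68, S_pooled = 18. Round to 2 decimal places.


Cohen's d = (M1 - M2) / S_pooled
= (98 - 68) / 18
= 30 / 18
= 1.67


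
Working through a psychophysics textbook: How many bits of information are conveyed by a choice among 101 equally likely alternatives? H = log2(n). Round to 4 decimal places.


H = log2(n)
H = log2(101)
= 6.6582


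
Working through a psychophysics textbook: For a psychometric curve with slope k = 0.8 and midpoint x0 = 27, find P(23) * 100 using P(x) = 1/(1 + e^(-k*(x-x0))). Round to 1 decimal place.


P(x) = 1/(1 + e^(-0.8*(23 - 27)))
Exponent = -0.8 * -4 = 3.2
e^(3.2) = 24.53253
P = 1/(1 + 24.53253) = 0.039166
Percentage = 3.9


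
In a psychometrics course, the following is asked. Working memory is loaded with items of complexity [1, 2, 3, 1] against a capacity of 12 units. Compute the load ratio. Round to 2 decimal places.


Total complexity = 1 + 2 + 3 + 1 = 7
Load = total / capacity = 7 / 12
= 0.58


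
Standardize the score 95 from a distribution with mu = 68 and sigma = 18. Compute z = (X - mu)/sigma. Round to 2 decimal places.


z = (X - mu) / sigma
= (95 - 68) / 18
= 27 / 18
= 1.50


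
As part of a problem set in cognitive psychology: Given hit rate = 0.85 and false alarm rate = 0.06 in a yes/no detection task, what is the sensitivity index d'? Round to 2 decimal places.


d' = z(HR) - z(FAR)
z(0.85) = 1.0364
z(0.06) = -1.5548
d' = 1.0364 - -1.5548
= 2.59


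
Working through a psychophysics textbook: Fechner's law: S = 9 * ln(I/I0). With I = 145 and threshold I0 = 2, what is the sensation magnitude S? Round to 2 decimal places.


S = 9 * ln(145/2)
I/I0 = 72.5
ln(72.5) = 4.2836
S = 9 * 4.2836
= 38.55


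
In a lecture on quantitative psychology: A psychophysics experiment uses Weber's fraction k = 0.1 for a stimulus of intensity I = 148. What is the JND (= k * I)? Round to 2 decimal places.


JND = k * I
JND = 0.1 * 148
= 14.80


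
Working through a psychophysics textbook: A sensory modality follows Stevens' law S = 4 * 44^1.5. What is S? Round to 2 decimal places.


S = 4 * 44^1.5
44^1.5 = 291.863
S = 4 * 291.863
= 1167.45


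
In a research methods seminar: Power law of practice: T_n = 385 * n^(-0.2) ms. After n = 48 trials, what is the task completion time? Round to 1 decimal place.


T_n = 385 * 48^(-0.2)
48^(-0.2) = 0.461054
T_n = 385 * 0.461054
= 177.5 ms


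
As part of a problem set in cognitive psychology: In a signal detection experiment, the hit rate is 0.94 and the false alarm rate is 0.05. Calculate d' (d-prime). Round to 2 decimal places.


d' = z(HR) - z(FAR)
z(0.94) = 1.5548
z(0.05) = -1.6449
d' = 1.5548 - -1.6449
= 3.20


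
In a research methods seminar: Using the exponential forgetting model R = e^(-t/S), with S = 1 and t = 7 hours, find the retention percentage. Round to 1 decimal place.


R = e^(-t/S)
-t/S = -7/1 = -7.0
R = e^(-7.0) = 0.000912
Percentage = 0.000912 * 100
= 0.1


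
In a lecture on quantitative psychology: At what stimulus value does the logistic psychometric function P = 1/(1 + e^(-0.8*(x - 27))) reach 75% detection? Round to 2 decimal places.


At P = 0.75: 0.75 = 1/(1 + e^(-k*(x-x0)))
Solving: e^(-k*(x-x0)) = 1/3
x = x0 + ln(3)/k
ln(3) = 1.0986
x = 27 + 1.0986/0.8
= 27 + 1.3732
= 28.37


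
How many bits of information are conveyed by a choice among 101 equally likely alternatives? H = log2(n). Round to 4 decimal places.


H = log2(n)
H = log2(101)
= 6.6582


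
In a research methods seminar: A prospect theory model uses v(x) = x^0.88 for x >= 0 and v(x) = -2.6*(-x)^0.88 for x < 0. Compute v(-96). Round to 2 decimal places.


Since x = -96 < 0, use v(x) = -lambda*(-x)^alpha
(-x) = 96
96^0.88 = 55.5135
v(-96) = -2.6 * 55.5135
= -144.34


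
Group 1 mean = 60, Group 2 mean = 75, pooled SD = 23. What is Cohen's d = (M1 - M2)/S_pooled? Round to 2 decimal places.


Cohen's d = (M1 - M2) / S_pooled
= (60 - 75) / 23
= -15 / 23
= -0.65


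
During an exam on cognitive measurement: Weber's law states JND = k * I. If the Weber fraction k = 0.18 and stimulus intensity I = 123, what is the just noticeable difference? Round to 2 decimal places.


JND = k * I
JND = 0.18 * 123
= 22.14


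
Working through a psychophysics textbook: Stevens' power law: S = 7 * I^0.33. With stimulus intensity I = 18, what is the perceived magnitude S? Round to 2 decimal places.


S = 7 * 18^0.33
18^0.33 = 2.5956
S = 7 * 2.5956
= 18.17


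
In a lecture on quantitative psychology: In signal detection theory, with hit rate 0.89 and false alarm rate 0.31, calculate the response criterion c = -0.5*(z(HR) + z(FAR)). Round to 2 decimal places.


c = -0.5 * (z(HR) + z(FAR))
z(0.89) = 1.2265
z(0.31) = -0.4959
c = -0.5 * (1.2265 + -0.4959)
= -0.5 * 0.7306
= -0.37


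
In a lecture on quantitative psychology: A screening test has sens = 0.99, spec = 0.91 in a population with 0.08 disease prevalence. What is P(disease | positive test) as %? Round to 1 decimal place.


PPV = (sens * prev) / (sens * prev + (1-spec) * (1-prev))
Numerator = 0.99 * 0.08 = 0.0792
P(positive and no disease) = (1 - spec) * (1 - prev) = (1 - 0.91) * (1 - 0.08) = 0.0828
Denominator = 0.0792 + 0.0828 = 0.162
PPV = 0.0792 / 0.162 = 0.488889
As percentage = 48.9


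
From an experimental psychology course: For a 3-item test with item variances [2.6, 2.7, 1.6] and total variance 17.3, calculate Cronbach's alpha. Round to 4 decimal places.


alpha = (k/(k-1)) * (1 - sum(s_i^2)/s_total^2)
sum(item variances) = 6.9
k/(k-1) = 3/2 = 1.5
1 - 6.9/17.3 = 1 - 0.398844 = 0.601156
alpha = 1.5 * 0.601156
= 0.9017


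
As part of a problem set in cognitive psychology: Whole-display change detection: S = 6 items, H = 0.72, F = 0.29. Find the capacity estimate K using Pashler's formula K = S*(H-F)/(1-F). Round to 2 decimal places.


K = S * (H - F) / (1 - F)
H - F = 0.43
1 - F = 0.71
K = 6 * 0.43 / 0.71
= 3.63


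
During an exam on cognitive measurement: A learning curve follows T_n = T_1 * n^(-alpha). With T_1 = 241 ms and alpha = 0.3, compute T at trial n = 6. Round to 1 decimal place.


T_n = 241 * 6^(-0.3)
6^(-0.3) = 0.584191
T_n = 241 * 0.584191
= 140.8 ms


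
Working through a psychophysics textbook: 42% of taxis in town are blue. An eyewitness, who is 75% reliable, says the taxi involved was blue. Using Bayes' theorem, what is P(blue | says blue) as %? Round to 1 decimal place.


P(blue | says blue) = P(says blue | blue)*P(blue) / [P(says blue | blue)*P(blue) + P(says blue | not blue)*P(not blue)]
Numerator = 0.75 * 0.42 = 0.315
False identification = 0.25 * 0.58 = 0.145
P = 0.315 / (0.315 + 0.145)
= 0.315 / 0.46
As percentage = 68.5


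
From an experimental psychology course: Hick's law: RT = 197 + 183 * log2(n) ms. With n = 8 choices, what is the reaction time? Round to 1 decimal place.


RT = 197 + 183 * log2(8)
log2(8) = 3.0
RT = 197 + 183 * 3.0
= 197 + 549.0
= 746.0 ms


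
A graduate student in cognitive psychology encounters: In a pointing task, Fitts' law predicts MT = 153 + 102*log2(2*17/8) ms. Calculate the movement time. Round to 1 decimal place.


MT = 153 + 102 * log2(2*17/8)
2D/W = 4.25
log2(4.25) = 2.0875
MT = 153 + 102 * 2.0875
= 365.9 ms


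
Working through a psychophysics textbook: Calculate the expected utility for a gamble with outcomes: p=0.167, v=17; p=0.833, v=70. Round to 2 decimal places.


EU = sum(p_i * v_i)
0.167 * 17 = 2.839
0.833 * 70 = 58.31
EU = 2.839 + 58.31
= 61.15


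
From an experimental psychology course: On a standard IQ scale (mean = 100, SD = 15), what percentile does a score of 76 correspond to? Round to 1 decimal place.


z = (IQ - mean) / SD
z = (76 - 100) / 15 = -1.6
Percentile = Phi(-1.6) * 100
Phi(-1.6) = 0.054799
= 5.5


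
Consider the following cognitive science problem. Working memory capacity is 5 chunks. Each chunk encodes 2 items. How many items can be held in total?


Total items = chunks * items_per_chunk
= 5 * 2
= 10


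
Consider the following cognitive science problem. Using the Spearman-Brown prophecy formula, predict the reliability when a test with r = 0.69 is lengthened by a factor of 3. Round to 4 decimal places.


r_new = n*r / (1 + (n-1)*r)
Numerator = 3 * 0.69 = 2.07
Denominator = 1 + 2 * 0.69 = 2.38
r_new = 2.07 / 2.38
= 0.8697


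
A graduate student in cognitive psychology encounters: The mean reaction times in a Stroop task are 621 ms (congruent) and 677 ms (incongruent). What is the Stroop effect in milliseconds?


Stroop effect = RT(incongruent) - RT(congruent)
= 677 - 621
= 56 ms


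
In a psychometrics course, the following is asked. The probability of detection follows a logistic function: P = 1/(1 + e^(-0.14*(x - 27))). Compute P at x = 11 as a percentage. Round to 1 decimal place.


P(x) = 1/(1 + e^(-0.14*(11 - 27)))
Exponent = -0.14 * -16 = 2.24
e^(2.24) = 9.393331
P = 1/(1 + 9.393331) = 0.096216
Percentage = 9.6


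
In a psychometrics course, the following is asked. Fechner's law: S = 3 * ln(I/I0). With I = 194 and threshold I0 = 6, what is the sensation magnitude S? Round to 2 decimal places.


S = 3 * ln(194/6)
I/I0 = 32.333333
ln(32.333333) = 3.4761
S = 3 * 3.4761
= 10.43


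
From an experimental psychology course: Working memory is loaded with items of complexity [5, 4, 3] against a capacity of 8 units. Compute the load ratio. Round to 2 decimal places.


Total complexity = 5 + 4 + 3 = 12
Load = total / capacity = 12 / 8
= 1.50


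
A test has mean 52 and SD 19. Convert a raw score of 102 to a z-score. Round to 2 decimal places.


z = (X - mu) / sigma
= (102 - 52) / 19
= 50 / 19
= 2.63


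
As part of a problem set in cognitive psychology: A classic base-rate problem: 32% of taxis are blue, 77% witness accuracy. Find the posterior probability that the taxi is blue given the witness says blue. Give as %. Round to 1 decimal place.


P(blue | says blue) = P(says blue | blue)*P(blue) / [P(says blue | blue)*P(blue) + P(says blue | not blue)*P(not blue)]
Numerator = 0.77 * 0.32 = 0.2464
False identification = 0.23 * 0.68 = 0.1564
P = 0.2464 / (0.2464 + 0.1564)
= 0.2464 / 0.4028
As percentage = 61.2


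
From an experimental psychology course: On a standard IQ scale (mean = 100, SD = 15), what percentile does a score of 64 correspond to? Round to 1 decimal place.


z = (IQ - mean) / SD
z = (64 - 100) / 15 = -2.4
Percentile = Phi(-2.4) * 100
Phi(-2.4) = 0.008198
= 0.8


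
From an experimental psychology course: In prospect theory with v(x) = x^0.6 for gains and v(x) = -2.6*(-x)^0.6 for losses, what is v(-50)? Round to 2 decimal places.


Since x = -50 < 0, use v(x) = -lambda*(-x)^alpha
(-x) = 50
50^0.6 = 10.4564
v(-50) = -2.6 * 10.4564
= -27.19


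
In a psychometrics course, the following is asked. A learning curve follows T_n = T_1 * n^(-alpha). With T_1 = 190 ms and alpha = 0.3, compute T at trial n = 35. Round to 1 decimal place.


T_n = 190 * 35^(-0.3)
35^(-0.3) = 0.344175
T_n = 190 * 0.344175
= 65.4 ms


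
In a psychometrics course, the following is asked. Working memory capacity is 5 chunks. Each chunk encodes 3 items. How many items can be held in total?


Total items = chunks * items_per_chunk
= 5 * 3
= 15


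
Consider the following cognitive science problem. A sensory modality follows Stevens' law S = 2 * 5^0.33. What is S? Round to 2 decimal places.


S = 2 * 5^0.33
5^0.33 = 1.7008
S = 2 * 1.7008
= 3.40


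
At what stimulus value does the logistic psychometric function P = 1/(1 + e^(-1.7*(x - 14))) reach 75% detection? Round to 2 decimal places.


At P = 0.75: 0.75 = 1/(1 + e^(-k*(x-x0)))
Solving: e^(-k*(x-x0)) = 1/3
x = x0 + ln(3)/k
ln(3) = 1.0986
x = 14 + 1.0986/1.7
= 14 + 0.6462
= 14.65


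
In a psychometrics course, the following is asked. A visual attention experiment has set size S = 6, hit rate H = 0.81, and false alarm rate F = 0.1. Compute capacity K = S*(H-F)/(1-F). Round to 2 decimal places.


K = S * (H - F) / (1 - F)
H - F = 0.71
1 - F = 0.9
K = 6 * 0.71 / 0.9
= 4.73


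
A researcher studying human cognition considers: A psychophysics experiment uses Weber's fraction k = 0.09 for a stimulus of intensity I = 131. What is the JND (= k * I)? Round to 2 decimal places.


JND = k * I
JND = 0.09 * 131
= 11.79


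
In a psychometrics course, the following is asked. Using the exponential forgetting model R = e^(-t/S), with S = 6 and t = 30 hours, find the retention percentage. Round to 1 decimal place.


R = e^(-t/S)
-t/S = -30/6 = -5.0
R = e^(-5.0) = 0.006738
Percentage = 0.006738 * 100
= 0.7


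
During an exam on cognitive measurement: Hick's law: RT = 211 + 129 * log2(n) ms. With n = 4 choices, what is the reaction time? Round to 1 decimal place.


RT = 211 + 129 * log2(4)
log2(4) = 2.0
RT = 211 + 129 * 2.0
= 211 + 258.0
= 469.0 ms


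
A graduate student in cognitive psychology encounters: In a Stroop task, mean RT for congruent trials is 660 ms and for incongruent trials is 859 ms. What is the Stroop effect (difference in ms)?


Stroop effect = RT(incongruent) - RT(congruent)
= 859 - 660
= 199 ms


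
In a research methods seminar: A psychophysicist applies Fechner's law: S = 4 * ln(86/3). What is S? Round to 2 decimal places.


S = 4 * ln(86/3)
I/I0 = 28.666667
ln(28.666667) = 3.3557
S = 4 * 3.3557
= 13.42


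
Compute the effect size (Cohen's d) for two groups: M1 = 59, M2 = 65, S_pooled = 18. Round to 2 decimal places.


Cohen's d = (M1 - M2) / S_pooled
= (59 - 65) / 18
= -6 / 18
= -0.33


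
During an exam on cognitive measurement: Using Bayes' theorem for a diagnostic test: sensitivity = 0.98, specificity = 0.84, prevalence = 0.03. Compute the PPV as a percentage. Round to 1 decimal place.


PPV = (sens * prev) / (sens * prev + (1-spec) * (1-prev))
Numerator = 0.98 * 0.03 = 0.0294
P(positive and no disease) = (1 - spec) * (1 - prev) = (1 - 0.84) * (1 - 0.03) = 0.1552
Denominator = 0.0294 + 0.1552 = 0.1846
PPV = 0.0294 / 0.1846 = 0.159263
As percentage = 15.9


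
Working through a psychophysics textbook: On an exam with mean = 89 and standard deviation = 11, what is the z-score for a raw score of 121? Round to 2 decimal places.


z = (X - mu) / sigma
= (121 - 89) / 11
= 32 / 11
= 2.91


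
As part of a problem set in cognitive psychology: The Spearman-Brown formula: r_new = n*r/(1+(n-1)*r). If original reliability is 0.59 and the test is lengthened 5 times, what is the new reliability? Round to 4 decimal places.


r_new = n*r / (1 + (n-1)*r)
Numerator = 5 * 0.59 = 2.95
Denominator = 1 + 4 * 0.59 = 3.36
r_new = 2.95 / 3.36
= 0.8780


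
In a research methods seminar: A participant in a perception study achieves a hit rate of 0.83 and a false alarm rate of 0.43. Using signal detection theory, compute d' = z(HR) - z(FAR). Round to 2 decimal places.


d' = z(HR) - z(FAR)
z(0.83) = 0.9542
z(0.43) = -0.1764
d' = 0.9542 - -0.1764
= 1.13


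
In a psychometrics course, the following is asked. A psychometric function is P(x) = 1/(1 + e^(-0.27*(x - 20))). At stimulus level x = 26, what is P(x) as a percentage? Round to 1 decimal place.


P(x) = 1/(1 + e^(-0.27*(26 - 20)))
Exponent = -0.27 * 6 = -1.62
e^(-1.62) = 0.197899
P = 1/(1 + 0.197899) = 0.834795
Percentage = 83.5


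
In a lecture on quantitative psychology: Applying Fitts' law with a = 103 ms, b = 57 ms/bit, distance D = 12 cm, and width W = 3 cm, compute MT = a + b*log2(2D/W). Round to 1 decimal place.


MT = 103 + 57 * log2(2*12/3)
2D/W = 8.0
log2(8.0) = 3.0
MT = 103 + 57 * 3.0
= 274.0 ms


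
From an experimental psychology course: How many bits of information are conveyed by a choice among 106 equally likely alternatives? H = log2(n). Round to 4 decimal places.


H = log2(n)
H = log2(106)
= 6.7279


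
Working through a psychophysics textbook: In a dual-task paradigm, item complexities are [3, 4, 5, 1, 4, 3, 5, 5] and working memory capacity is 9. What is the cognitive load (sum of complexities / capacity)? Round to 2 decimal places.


Total complexity = 3 + 4 + 5 + 1 + 4 + 3 + 5 + 5 = 30
Load = total / capacity = 30 / 9
= 3.33


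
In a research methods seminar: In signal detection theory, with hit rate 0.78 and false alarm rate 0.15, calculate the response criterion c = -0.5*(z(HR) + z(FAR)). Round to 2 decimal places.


c = -0.5 * (z(HR) + z(FAR))
z(0.78) = 0.7722
z(0.15) = -1.0364
c = -0.5 * (0.7722 + -1.0364)
= -0.5 * -0.2642
= 0.13


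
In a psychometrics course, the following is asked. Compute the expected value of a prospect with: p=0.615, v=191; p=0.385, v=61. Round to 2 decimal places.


EU = sum(p_i * v_i)
0.615 * 191 = 117.465
0.385 * 61 = 23.485
EU = 117.465 + 23.485
= 140.95


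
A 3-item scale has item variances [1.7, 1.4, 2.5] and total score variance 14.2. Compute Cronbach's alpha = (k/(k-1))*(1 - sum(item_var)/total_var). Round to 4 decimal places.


alpha = (k/(k-1)) * (1 - sum(s_i^2)/s_total^2)
sum(item variances) = 5.6
k/(k-1) = 3/2 = 1.5
1 - 5.6/14.2 = 1 - 0.394366 = 0.605634
alpha = 1.5 * 0.605634
= 0.9085


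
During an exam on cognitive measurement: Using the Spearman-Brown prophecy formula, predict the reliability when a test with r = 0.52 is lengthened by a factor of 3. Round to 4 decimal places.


r_new = n*r / (1 + (n-1)*r)
Numerator = 3 * 0.52 = 1.56
Denominator = 1 + 2 * 0.52 = 2.04
r_new = 1.56 / 2.04
= 0.7647


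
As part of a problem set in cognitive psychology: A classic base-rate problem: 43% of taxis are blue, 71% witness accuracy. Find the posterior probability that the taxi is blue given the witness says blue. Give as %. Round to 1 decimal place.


P(blue | says blue) = P(says blue | blue)*P(blue) / [P(says blue | blue)*P(blue) + P(says blue | not blue)*P(not blue)]
Numerator = 0.71 * 0.43 = 0.3053
False identification = 0.29 * 0.57 = 0.1653
P = 0.3053 / (0.3053 + 0.1653)
= 0.3053 / 0.4706
As percentage = 64.9


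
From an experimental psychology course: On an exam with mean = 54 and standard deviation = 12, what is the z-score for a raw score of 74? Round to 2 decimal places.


z = (X - mu) / sigma
= (74 - 54) / 12
= 20 / 12
= 1.67


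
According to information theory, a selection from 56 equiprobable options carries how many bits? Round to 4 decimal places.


H = log2(n)
H = log2(56)
= 5.8074


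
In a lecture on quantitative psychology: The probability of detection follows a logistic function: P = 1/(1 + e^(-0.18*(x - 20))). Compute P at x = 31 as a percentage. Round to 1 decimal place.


P(x) = 1/(1 + e^(-0.18*(31 - 20)))
Exponent = -0.18 * 11 = -1.98
e^(-1.98) = 0.138069
P = 1/(1 + 0.138069) = 0.878681
Percentage = 87.9


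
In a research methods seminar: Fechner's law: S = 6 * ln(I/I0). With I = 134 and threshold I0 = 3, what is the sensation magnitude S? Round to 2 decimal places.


S = 6 * ln(134/3)
I/I0 = 44.666667
ln(44.666667) = 3.7992
S = 6 * 3.7992
= 22.80


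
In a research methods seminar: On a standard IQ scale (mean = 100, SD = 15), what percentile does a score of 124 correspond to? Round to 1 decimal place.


z = (IQ - mean) / SD
z = (124 - 100) / 15 = 1.6
Percentile = Phi(1.6) * 100
Phi(1.6) = 0.945201
= 94.5


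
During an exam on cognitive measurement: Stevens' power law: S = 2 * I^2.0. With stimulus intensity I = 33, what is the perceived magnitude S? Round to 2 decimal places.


S = 2 * 33^2.0
33^2.0 = 1089.0
S = 2 * 1089.0
= 2178.00


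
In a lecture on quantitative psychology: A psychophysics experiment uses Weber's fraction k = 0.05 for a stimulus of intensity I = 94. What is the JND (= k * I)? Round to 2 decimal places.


JND = k * I
JND = 0.05 * 94
= 4.70


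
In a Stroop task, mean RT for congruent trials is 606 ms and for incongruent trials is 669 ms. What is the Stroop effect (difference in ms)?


Stroop effect = RT(incongruent) - RT(congruent)
= 669 - 606
= 63 ms


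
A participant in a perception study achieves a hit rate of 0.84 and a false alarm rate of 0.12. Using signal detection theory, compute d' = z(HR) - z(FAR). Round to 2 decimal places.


d' = z(HR) - z(FAR)
z(0.84) = 0.9945
z(0.12) = -1.175
d' = 0.9945 - -1.175
= 2.17


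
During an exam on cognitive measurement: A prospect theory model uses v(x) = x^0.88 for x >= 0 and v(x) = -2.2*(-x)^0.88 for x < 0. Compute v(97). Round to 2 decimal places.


Since x = 97 >= 0, use v(x) = x^0.88
97^0.88 = 56.0221
v(97) = 56.02


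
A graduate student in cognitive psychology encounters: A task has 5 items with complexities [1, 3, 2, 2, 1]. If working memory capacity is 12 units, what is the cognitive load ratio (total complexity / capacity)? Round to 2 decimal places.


Total complexity = 1 + 3 + 2 + 2 + 1 = 9
Load = total / capacity = 9 / 12
= 0.75


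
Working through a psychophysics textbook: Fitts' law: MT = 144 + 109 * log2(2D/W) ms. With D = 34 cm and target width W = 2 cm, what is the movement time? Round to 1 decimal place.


MT = 144 + 109 * log2(2*34/2)
2D/W = 34.0
log2(34.0) = 5.0875
MT = 144 + 109 * 5.0875
= 698.5 ms


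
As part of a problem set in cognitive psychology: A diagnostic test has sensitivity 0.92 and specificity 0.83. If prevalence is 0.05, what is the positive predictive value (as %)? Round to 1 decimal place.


PPV = (sens * prev) / (sens * prev + (1-spec) * (1-prev))
Numerator = 0.92 * 0.05 = 0.046
P(positive and no disease) = (1 - spec) * (1 - prev) = (1 - 0.83) * (1 - 0.05) = 0.1615
Denominator = 0.046 + 0.1615 = 0.2075
PPV = 0.046 / 0.2075 = 0.221687
As percentage = 22.2


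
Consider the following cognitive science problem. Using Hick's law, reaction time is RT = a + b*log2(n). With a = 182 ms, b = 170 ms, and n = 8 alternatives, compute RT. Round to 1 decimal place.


RT = 182 + 170 * log2(8)
log2(8) = 3.0
RT = 182 + 170 * 3.0
= 182 + 510.0
= 692.0 ms


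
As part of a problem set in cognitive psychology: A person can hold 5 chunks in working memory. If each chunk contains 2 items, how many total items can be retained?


Total items = chunks * items_per_chunk
= 5 * 2
= 10


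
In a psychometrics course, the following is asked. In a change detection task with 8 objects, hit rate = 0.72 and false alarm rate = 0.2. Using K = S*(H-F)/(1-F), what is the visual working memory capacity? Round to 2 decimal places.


K = S * (H - F) / (1 - F)
H - F = 0.52
1 - F = 0.8
K = 8 * 0.52 / 0.8
= 5.20


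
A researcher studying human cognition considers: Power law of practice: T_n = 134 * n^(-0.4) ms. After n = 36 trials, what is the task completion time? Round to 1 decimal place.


T_n = 134 * 36^(-0.4)
36^(-0.4) = 0.238495
T_n = 134 * 0.238495
= 32.0 ms


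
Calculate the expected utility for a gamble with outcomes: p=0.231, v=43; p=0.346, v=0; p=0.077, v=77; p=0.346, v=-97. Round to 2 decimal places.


EU = sum(p_i * v_i)
0.231 * 43 = 9.933
0.346 * 0 = 0.0
0.077 * 77 = 5.929
0.346 * -97 = -33.562
EU = 9.933 + 0.0 + 5.929 + -33.562
= -17.70


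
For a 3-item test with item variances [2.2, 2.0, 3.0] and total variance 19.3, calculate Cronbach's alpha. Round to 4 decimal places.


alpha = (k/(k-1)) * (1 - sum(s_i^2)/s_total^2)
sum(item variances) = 7.2
k/(k-1) = 3/2 = 1.5
1 - 7.2/19.3 = 1 - 0.373057 = 0.626943
alpha = 1.5 * 0.626943
= 0.9404


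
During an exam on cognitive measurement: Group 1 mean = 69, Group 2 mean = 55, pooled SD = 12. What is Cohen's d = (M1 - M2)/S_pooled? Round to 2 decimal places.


Cohen's d = (M1 - M2) / S_pooled
= (69 - 55) / 12
= 14 / 12
= 1.17


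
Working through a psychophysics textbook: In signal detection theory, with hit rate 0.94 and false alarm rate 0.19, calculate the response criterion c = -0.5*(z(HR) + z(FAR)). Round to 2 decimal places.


c = -0.5 * (z(HR) + z(FAR))
z(0.94) = 1.5548
z(0.19) = -0.8779
c = -0.5 * (1.5548 + -0.8779)
= -0.5 * 0.6769
= -0.34


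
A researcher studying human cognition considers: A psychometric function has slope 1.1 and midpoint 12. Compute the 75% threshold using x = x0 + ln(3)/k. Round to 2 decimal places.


At P = 0.75: 0.75 = 1/(1 + e^(-k*(x-x0)))
Solving: e^(-k*(x-x0)) = 1/3
x = x0 + ln(3)/k
ln(3) = 1.0986
x = 12 + 1.0986/1.1
= 12 + 0.9987
= 13.00


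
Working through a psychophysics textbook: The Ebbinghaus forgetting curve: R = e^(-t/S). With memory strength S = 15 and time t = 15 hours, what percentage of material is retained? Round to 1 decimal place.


R = e^(-t/S)
-t/S = -15/15 = -1.0
R = e^(-1.0) = 0.367879
Percentage = 0.367879 * 100
= 36.8


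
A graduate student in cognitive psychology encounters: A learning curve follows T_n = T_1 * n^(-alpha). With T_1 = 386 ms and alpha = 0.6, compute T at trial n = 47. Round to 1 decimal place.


T_n = 386 * 47^(-0.6)
47^(-0.6) = 0.099252
T_n = 386 * 0.099252
= 38.3 ms


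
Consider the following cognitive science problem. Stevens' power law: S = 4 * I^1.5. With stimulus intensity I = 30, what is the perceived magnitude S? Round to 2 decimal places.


S = 4 * 30^1.5
30^1.5 = 164.3168
S = 4 * 164.3168
= 657.27


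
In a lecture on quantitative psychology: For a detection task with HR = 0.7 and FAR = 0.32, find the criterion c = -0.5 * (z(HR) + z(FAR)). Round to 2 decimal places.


c = -0.5 * (z(HR) + z(FAR))
z(0.7) = 0.5244
z(0.32) = -0.4677
c = -0.5 * (0.5244 + -0.4677)
= -0.5 * 0.0567
= -0.03


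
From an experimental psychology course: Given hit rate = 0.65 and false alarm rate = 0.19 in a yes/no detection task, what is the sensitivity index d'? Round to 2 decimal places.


d' = z(HR) - z(FAR)
z(0.65) = 0.3853
z(0.19) = -0.8779
d' = 0.3853 - -0.8779
= 1.26


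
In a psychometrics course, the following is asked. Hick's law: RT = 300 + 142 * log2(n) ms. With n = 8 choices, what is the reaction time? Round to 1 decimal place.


RT = 300 + 142 * log2(8)
log2(8) = 3.0
RT = 300 + 142 * 3.0
= 300 + 426.0
= 726.0 ms


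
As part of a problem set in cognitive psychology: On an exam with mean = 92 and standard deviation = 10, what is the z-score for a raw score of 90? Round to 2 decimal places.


z = (X - mu) / sigma
= (90 - 92) / 10
= -2 / 10
= -0.20


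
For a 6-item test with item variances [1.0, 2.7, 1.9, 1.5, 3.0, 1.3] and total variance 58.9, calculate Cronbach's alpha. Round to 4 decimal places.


alpha = (k/(k-1)) * (1 - sum(s_i^2)/s_total^2)
sum(item variances) = 11.4
k/(k-1) = 6/5 = 1.2
1 - 11.4/58.9 = 1 - 0.193548 = 0.806452
alpha = 1.2 * 0.806452
= 0.9677


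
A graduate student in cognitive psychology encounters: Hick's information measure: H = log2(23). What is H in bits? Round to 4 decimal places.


H = log2(n)
H = log2(23)
= 4.5236


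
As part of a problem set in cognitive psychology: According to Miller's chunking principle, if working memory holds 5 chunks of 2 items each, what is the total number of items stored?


Total items = chunks * items_per_chunk
= 5 * 2
= 10


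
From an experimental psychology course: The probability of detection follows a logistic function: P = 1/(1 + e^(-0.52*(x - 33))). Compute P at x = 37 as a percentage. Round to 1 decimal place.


P(x) = 1/(1 + e^(-0.52*(37 - 33)))
Exponent = -0.52 * 4 = -2.08
e^(-2.08) = 0.12493
P = 1/(1 + 0.12493) = 0.888944
Percentage = 88.9


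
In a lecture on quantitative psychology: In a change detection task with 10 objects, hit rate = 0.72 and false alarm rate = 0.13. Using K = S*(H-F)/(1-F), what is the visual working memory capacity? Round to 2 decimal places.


K = S * (H - F) / (1 - F)
H - F = 0.59
1 - F = 0.87
K = 10 * 0.59 / 0.87
= 6.78


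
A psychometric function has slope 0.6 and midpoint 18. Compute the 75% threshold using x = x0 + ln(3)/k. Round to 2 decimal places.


At P = 0.75: 0.75 = 1/(1 + e^(-k*(x-x0)))
Solving: e^(-k*(x-x0)) = 1/3
x = x0 + ln(3)/k
ln(3) = 1.0986
x = 18 + 1.0986/0.6
= 18 + 1.831
= 19.83


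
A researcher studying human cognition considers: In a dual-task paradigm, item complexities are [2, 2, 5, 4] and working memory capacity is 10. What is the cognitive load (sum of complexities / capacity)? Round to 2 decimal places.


Total complexity = 2 + 2 + 5 + 4 = 13
Load = total / capacity = 13 / 10
= 1.30


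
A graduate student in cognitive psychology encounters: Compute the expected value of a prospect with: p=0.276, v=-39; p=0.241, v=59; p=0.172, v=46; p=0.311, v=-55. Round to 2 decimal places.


EU = sum(p_i * v_i)
0.276 * -39 = -10.764
0.241 * 59 = 14.219
0.172 * 46 = 7.912
0.311 * -55 = -17.105
EU = -10.764 + 14.219 + 7.912 + -17.105
= -5.74


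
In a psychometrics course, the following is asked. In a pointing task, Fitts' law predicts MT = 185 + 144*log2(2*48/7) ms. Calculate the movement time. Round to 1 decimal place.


MT = 185 + 144 * log2(2*48/7)
2D/W = 13.714286
log2(13.714286) = 3.7776
MT = 185 + 144 * 3.7776
= 729.0 ms


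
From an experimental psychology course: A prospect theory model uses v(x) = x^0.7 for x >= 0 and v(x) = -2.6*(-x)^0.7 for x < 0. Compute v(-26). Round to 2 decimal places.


Since x = -26 < 0, use v(x) = -lambda*(-x)^alpha
(-x) = 26
26^0.7 = 9.7832
v(-26) = -2.6 * 9.7832
= -25.44


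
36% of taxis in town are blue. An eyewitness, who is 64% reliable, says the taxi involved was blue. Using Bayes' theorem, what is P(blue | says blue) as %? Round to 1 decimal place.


P(blue | says blue) = P(says blue | blue)*P(blue) / [P(says blue | blue)*P(blue) + P(says blue | not blue)*P(not blue)]
Numerator = 0.64 * 0.36 = 0.2304
False identification = 0.36 * 0.64 = 0.2304
P = 0.2304 / (0.2304 + 0.2304)
= 0.2304 / 0.4608
As percentage = 50.0


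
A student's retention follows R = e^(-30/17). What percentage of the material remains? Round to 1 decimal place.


R = e^(-t/S)
-t/S = -30/17 = -1.764706
R = e^(-1.764706) = 0.171237
Percentage = 0.171237 * 100
= 17.1


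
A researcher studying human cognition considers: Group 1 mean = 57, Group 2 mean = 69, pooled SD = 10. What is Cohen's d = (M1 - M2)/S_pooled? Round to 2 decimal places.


Cohen's d = (M1 - M2) / S_pooled
= (57 - 69) / 10
= -12 / 10
= -1.20


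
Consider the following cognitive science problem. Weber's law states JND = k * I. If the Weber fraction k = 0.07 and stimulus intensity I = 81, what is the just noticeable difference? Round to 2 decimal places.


JND = k * I
JND = 0.07 * 81
= 5.67


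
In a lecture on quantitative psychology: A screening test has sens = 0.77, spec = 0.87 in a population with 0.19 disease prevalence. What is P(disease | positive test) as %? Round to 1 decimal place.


PPV = (sens * prev) / (sens * prev + (1-spec) * (1-prev))
Numerator = 0.77 * 0.19 = 0.1463
P(positive and no disease) = (1 - spec) * (1 - prev) = (1 - 0.87) * (1 - 0.19) = 0.1053
Denominator = 0.1463 + 0.1053 = 0.2516
PPV = 0.1463 / 0.2516 = 0.581479
As percentage = 58.1


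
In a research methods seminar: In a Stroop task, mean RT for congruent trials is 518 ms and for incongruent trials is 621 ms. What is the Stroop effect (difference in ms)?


Stroop effect = RT(incongruent) - RT(congruent)
= 621 - 518
= 103 ms


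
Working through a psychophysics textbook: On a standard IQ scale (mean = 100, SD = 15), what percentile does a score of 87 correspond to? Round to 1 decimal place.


z = (IQ - mean) / SD
z = (87 - 100) / 15 = -0.8667
Percentile = Phi(-0.8667) * 100
Phi(-0.8667) = 0.193053
= 19.3


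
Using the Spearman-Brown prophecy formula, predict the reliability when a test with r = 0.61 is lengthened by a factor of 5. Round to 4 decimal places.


r_new = n*r / (1 + (n-1)*r)
Numerator = 5 * 0.61 = 3.05
Denominator = 1 + 4 * 0.61 = 3.44
r_new = 3.05 / 3.44
= 0.8866


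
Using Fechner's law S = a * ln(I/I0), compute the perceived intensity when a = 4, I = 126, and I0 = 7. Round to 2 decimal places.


S = 4 * ln(126/7)
I/I0 = 18.0
ln(18.0) = 2.8904
S = 4 * 2.8904
= 11.56


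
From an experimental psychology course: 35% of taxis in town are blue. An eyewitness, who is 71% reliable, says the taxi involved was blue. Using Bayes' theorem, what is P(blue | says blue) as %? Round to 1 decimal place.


P(blue | says blue) = P(says blue | blue)*P(blue) / [P(says blue | blue)*P(blue) + P(says blue | not blue)*P(not blue)]
Numerator = 0.71 * 0.35 = 0.2485
False identification = 0.29 * 0.65 = 0.1885
P = 0.2485 / (0.2485 + 0.1885)
= 0.2485 / 0.437
As percentage = 56.9


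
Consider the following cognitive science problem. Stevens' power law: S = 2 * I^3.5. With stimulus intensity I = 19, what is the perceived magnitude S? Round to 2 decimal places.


S = 2 * 19^3.5
19^3.5 = 29897.6879
S = 2 * 29897.6879
= 59795.38


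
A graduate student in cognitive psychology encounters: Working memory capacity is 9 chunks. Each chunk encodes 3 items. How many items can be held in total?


Total items = chunks * items_per_chunk
= 9 * 3
= 27


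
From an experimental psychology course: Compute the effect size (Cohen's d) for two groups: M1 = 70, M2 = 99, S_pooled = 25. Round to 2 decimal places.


Cohen's d = (M1 - M2) / S_pooled
= (70 - 99) / 25
= -29 / 25
= -1.16


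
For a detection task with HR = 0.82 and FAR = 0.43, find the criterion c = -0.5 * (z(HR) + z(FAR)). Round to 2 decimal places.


c = -0.5 * (z(HR) + z(FAR))
z(0.82) = 0.9154
z(0.43) = -0.1764
c = -0.5 * (0.9154 + -0.1764)
= -0.5 * 0.739
= -0.37


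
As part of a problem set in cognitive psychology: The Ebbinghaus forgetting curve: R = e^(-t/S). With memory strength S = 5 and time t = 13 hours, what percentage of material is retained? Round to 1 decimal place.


R = e^(-t/S)
-t/S = -13/5 = -2.6
R = e^(-2.6) = 0.074274
Percentage = 0.074274 * 100
= 7.4


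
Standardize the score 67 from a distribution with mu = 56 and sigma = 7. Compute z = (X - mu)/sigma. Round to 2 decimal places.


z = (X - mu) / sigma
= (67 - 56) / 7
= 11 / 7
= 1.57


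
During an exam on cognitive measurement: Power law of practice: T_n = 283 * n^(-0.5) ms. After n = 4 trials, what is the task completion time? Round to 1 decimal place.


T_n = 283 * 4^(-0.5)
4^(-0.5) = 0.5
T_n = 283 * 0.5
= 141.5 ms


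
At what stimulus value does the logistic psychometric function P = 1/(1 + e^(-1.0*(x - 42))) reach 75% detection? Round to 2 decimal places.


At P = 0.75: 0.75 = 1/(1 + e^(-k*(x-x0)))
Solving: e^(-k*(x-x0)) = 1/3
x = x0 + ln(3)/k
ln(3) = 1.0986
x = 42 + 1.0986/1.0
= 42 + 1.0986
= 43.10


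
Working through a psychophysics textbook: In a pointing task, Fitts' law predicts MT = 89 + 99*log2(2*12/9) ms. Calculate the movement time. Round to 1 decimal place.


MT = 89 + 99 * log2(2*12/9)
2D/W = 2.666667
log2(2.666667) = 1.415
MT = 89 + 99 * 1.415
= 229.1 ms


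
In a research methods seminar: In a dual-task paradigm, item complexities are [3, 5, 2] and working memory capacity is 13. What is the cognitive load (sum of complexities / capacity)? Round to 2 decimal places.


Total complexity = 3 + 5 + 2 = 10
Load = total / capacity = 10 / 13
= 0.77
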